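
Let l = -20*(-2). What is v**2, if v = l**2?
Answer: 2560000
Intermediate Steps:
l = 40 (l = -4*(-10) = 40)
v = 1600 (v = 40**2 = 1600)
v**2 = 1600**2 = 2560000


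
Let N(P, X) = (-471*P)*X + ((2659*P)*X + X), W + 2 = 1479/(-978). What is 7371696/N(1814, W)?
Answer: -801057632/1514847595 ≈ -0.52880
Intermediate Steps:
W = -1145/326 (W = -2 + 1479/(-978) = -2 + 1479*(-1/978) = -2 - 493/326 = -1145/326 ≈ -3.5123)
N(P, X) = X + 2188*P*X (N(P, X) = -471*P*X + (2659*P*X + X) = -471*P*X + (X + 2659*P*X) = X + 2188*P*X)
7371696/N(1814, W) = 7371696/((-1145*(1 + 2188*1814)/326)) = 7371696/((-1145*(1 + 3969032)/326)) = 7371696/((-1145/326*3969033)) = 7371696/(-4544542785/326) = 7371696*(-326/4544542785) = -801057632/1514847595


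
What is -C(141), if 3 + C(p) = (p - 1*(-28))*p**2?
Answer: -3359886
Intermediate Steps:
C(p) = -3 + p**2*(28 + p) (C(p) = -3 + (p - 1*(-28))*p**2 = -3 + (p + 28)*p**2 = -3 + (28 + p)*p**2 = -3 + p**2*(28 + p))
-C(141) = -(-3 + 141**3 + 28*141**2) = -(-3 + 2803221 + 28*19881) = -(-3 + 2803221 + 556668) = -1*3359886 = -3359886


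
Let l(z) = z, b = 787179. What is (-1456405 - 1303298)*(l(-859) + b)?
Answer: -2170009662960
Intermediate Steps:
(-1456405 - 1303298)*(l(-859) + b) = (-1456405 - 1303298)*(-859 + 787179) = -2759703*786320 = -2170009662960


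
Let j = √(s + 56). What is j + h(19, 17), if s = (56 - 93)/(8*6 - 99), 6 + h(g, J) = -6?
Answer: -12 + √147543/51 ≈ -4.4684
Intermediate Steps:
h(g, J) = -12 (h(g, J) = -6 - 6 = -12)
s = 37/51 (s = -37/(48 - 99) = -37/(-51) = -37*(-1/51) = 37/51 ≈ 0.72549)
j = √147543/51 (j = √(37/51 + 56) = √(2893/51) = √147543/51 ≈ 7.5316)
j + h(19, 17) = √147543/51 - 12 = -12 + √147543/51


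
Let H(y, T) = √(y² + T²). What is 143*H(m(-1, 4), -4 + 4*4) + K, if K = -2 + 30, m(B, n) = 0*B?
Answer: 1744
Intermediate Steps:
m(B, n) = 0
K = 28
H(y, T) = √(T² + y²)
143*H(m(-1, 4), -4 + 4*4) + K = 143*√((-4 + 4*4)² + 0²) + 28 = 143*√((-4 + 16)² + 0) + 28 = 143*√(12² + 0) + 28 = 143*√(144 + 0) + 28 = 143*√144 + 28 = 143*12 + 28 = 1716 + 28 = 1744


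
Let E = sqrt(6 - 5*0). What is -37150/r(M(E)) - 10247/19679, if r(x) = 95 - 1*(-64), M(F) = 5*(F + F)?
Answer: -732704123/3128961 ≈ -234.17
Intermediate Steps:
E = sqrt(6) (E = sqrt(6 + 0) = sqrt(6) ≈ 2.4495)
M(F) = 10*F (M(F) = 5*(2*F) = 10*F)
r(x) = 159 (r(x) = 95 + 64 = 159)
-37150/r(M(E)) - 10247/19679 = -37150/159 - 10247/19679 = -732704123/3128961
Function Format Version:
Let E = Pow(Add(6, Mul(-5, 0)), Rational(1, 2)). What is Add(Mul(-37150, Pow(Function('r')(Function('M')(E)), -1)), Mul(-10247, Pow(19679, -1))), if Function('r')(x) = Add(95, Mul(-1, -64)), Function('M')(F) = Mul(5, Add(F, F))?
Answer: Rational(-732704123, 3128961) ≈ -234.17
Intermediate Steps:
E = Pow(6, Rational(1, 2)) (E = Pow(Add(6, 0), Rational(1, 2)) = Pow(6, Rational(1, 2)) ≈ 2.4495)
Function('M')(F) = Mul(10, F) (Function('M')(F) = Mul(5, Mul(2, F)) = Mul(10, F))
Function('r')(x) = 159 (Function('r')(x) = Add(95, 64) = 159)
Add(Mul(-37150, Pow(Function('r')(Function('M')(E)), -1)), Mul(-10247, Pow(19679, -1))) = Add(Mul(-37150, Pow(159, -1)), Mul(-10247, Pow(19679, -1))) = Add(Mul(-37150, Rational(1, 159)), Mul(-10247, Rational(1, 19679))) = Add(Rational(-37150, 159), Rational(-10247, 19679)) = Rational(-732704123, 3128961)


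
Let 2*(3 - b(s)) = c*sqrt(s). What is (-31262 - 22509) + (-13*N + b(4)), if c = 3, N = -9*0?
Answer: -53771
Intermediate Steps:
N = 0
b(s) = 3 - 3*sqrt(s)/2
(-31262 - 22509) + (-13*N + b(4)) = (-31262 - 22509) + (-13*0 + (3 - 3*sqrt(4)/2)) = -53771 + (0 + (3 - 3/2*2)) = -53771 + (0 + (3 - 3)) = -53771 + (0 + 0) = -53771 + 0 = -53771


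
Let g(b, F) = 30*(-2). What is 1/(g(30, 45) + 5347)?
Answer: 1/5287 ≈ 0.00018914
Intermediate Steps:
g(b, F) = -60
1/(g(30, 45) + 5347) = 1/(-60 + 5347) = 1/5287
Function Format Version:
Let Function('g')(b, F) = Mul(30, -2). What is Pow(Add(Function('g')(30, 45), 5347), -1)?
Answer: Rational(1, 5287) ≈ 0.00018914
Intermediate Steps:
Function('g')(b, F) = -60
Pow(Add(Function('g')(30, 45), 5347), -1) = Pow(Add(-60, 5347), -1) = Pow(5287, -1) = Rational(1, 5287)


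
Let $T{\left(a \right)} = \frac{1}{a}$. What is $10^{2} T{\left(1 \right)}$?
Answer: $100$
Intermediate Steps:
$10^{2} T{\left(1 \right)} = \frac{10^{2}}{1} = 100 \cdot 1 = 100$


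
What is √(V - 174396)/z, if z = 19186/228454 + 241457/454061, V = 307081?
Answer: 51866025847*√132685/31936715912 ≈ 591.57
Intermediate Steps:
z = 31936715912/51866025847 (z = 19186*(1/228454) + 241457*(1/454061) = 9593/114227 + 241457/454061 = 31936715912/51866025847 ≈ 0.61575)
√(V - 174396)/z = √(307081 - 174396)/(31936715912/51866025847) = √132685*(51866025847/31936715912) = 51866025847*√132685/31936715912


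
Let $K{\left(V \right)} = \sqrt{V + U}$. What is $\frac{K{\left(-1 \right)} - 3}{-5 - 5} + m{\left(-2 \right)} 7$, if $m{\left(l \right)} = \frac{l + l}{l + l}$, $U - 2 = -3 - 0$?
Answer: $\frac{73}{10} - \frac{i \sqrt{2}}{10} \approx 7.3 - 0.14142 i$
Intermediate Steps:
$U = -1$ ($U = 2 - 3 = -1$)
$K{\left(V \right)} = \sqrt{-1 + V}$ ($K{\left(V \right)} = \sqrt{V - 1} = \sqrt{-1 + V}$)
$m{\left(l \right)} = 1$ ($m{\left(l \right)} = \frac{2 l}{2 l} = 2 l \frac{1}{2 l} = 1$)
$\frac{K{\left(-1 \right)} - 3}{-5 - 5} + m{\left(-2 \right)} 7 = \frac{\sqrt{-1 - 1} - 3}{-5 - 5} + 1 \cdot 7 = \frac{\sqrt{-2} - 3}{-10} + 7 = \left(i \sqrt{2} - 3\right) \left(- \frac{1}{10}\right) + 7 = \left(-3 + i \sqrt{2}\right) \left(- \frac{1}{10}\right) + 7 = \left(\frac{3}{10} - \frac{i \sqrt{2}}{10}\right) + 7 = \frac{73}{10} - \frac{i \sqrt{2}}{10}$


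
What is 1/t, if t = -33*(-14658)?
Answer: 1/483714 ≈ 2.0673e-6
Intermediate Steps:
t = 483714
1/t = 1/483714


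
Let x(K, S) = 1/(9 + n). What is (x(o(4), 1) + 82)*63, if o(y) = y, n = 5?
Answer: 10341/2 ≈ 5170.5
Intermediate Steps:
x(K, S) = 1/14 (x(K, S) = 1/(9 + 5) = 1/14)
(x(o(4), 1) + 82)*63 = (1/14 + 82)*63 = (1149/14)*63 = 10341/2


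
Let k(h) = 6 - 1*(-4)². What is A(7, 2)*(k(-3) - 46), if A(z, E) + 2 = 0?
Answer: 112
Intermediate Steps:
k(h) = -10 (k(h) = 6 - 1*16 = 6 - 16 = -10)
A(z, E) = -2 (A(z, E) = -2 + 0 = -2)
A(7, 2)*(k(-3) - 46) = -2*(-10 - 46) = -2*(-56) = 112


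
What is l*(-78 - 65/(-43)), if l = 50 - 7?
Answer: -3289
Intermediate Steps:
l = 43
l*(-78 - 65/(-43)) = 43*(-78 - 65/(-43)) = 43*(-78 - 65*(-1/43)) = 43*(-78 + 65/43) = 43*(-3289/43) = -3289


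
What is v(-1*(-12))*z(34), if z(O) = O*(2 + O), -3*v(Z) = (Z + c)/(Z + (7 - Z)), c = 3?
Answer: -6120/7 ≈ -874.29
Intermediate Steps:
v(Z) = -⅐ - Z/21 (v(Z) = -(Z + 3)/(3*(Z + (7 - Z))) = -(3 + Z)/(3*7) = -(3/7 + Z/7)/3 = -⅐ - Z/21)
v(-1*(-12))*z(34) = (-⅐ - (-1)*(-12)/21)*(34*(2 + 34)) = (-⅐ - 1/21*12)*(34*36) = (-⅐ - 4/7)*1224 = -5/7*1224 = -6120/7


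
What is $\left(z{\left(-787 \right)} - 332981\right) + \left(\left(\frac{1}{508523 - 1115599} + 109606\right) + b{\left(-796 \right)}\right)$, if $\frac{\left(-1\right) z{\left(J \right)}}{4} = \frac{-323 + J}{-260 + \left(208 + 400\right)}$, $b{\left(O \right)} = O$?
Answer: $- \frac{3946351567793}{17605204} \approx -2.2416 \cdot 10^{5}$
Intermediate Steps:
$z{\left(J \right)} = \frac{323}{87} - \frac{J}{87}$ ($z{\left(J \right)} = - 4 \frac{-323 + J}{-260 + \left(208 + 400\right)} = - 4 \frac{-323 + J}{-260 + 608} = - 4 \frac{-323 + J}{348} = - 4 \left(-323 + J\right) \frac{1}{348} = - 4 \left(- \frac{323}{348} + \frac{J}{348}\right) = \frac{323}{87} - \frac{J}{87}$)
$\left(z{\left(-787 \right)} - 332981\right) + \left(\left(\frac{1}{508523 - 1115599} + 109606\right) + b{\left(-796 \right)}\right) = \left(\left(\frac{323}{87} - - \frac{787}{87}\right) - 332981\right) + \left(\left(\frac{1}{508523 - 1115599} + 109606\right) - 796\right) = \left(\left(\frac{323}{87} + \frac{787}{87}\right) - 332981\right) + \left(\left(\frac{1}{-607076} + 109606\right) - 796\right) = \left(\frac{370}{29} - 332981\right) + \left(\left(- \frac{1}{607076} + 109606\right) - 796\right) = - \frac{9656079}{29} + \left(\frac{66539172055}{607076} - 796\right) = - \frac{9656079}{29} + \frac{66055939559}{607076} = - \frac{3946351567793}{17605204}$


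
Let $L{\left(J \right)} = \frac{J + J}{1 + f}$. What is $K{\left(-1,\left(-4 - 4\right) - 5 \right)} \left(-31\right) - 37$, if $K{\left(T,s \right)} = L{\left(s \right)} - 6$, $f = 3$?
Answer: $\frac{701}{2} \approx 350.5$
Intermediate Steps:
$L{\left(J \right)} = \frac{J}{2}$ ($L{\left(J \right)} = \frac{J + J}{1 + 3} = \frac{2 J}{4} = 2 J \frac{1}{4} = \frac{J}{2}$)
$K{\left(T,s \right)} = -6 + \frac{s}{2}$ ($K{\left(T,s \right)} = \frac{s}{2} - 6 = -6 + \frac{s}{2}$)
$K{\left(-1,\left(-4 - 4\right) - 5 \right)} \left(-31\right) - 37 = \left(-6 + \frac{\left(-4 - 4\right) - 5}{2}\right) \left(-31\right) - 37 = \left(-6 + \frac{-8 - 5}{2}\right) \left(-31\right) - 37 = \left(-6 + \frac{1}{2} \left(-13\right)\right) \left(-31\right) - 37 = \left(-6 - \frac{13}{2}\right) \left(-31\right) - 37 = \left(- \frac{25}{2}\right) \left(-31\right) - 37 = \frac{775}{2} - 37 = \frac{701}{2}$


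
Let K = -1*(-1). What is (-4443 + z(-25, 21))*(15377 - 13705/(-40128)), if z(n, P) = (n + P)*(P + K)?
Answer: -2795907745291/40128 ≈ -6.9675e+7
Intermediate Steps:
K = 1
z(n, P) = (1 + P)*(P + n) (z(n, P) = (n + P)*(P + 1) = (P + n)*(1 + P) = (1 + P)*(P + n))
(-4443 + z(-25, 21))*(15377 - 13705/(-40128)) = (-4443 + (21 - 25 + 21**2 + 21*(-25)))*(15377 - 13705/(-40128)) = (-4443 + (21 - 25 + 441 - 525))*(15377 - 13705*(-1/40128)) = (-4443 - 88)*(15377 + 13705/40128) = -4531*617061961/40128 = -2795907745291/40128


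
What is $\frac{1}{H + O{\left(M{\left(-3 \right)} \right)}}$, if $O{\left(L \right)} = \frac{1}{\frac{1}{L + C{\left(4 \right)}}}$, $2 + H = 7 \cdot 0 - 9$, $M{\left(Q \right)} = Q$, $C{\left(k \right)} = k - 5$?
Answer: $- \frac{1}{15} \approx -0.066667$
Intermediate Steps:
$C{\left(k \right)} = -5 + k$
$H = -11$ ($H = -2 + \left(7 \cdot 0 - 9\right) = -2 + \left(0 - 9\right) = -2 - 9 = -11$)
$O{\left(L \right)} = -1 + L$ ($O{\left(L \right)} = \frac{1}{\frac{1}{L + \left(-5 + 4\right)}} = \frac{1}{\frac{1}{L - 1}} = \frac{1}{\frac{1}{-1 + L}} = -1 + L$)
$\frac{1}{H + O{\left(M{\left(-3 \right)} \right)}} = \frac{1}{-11 - 4} = \frac{1}{-15} = - \frac{1}{15}$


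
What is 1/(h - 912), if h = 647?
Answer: -1/265 ≈ -0.0037736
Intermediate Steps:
1/(h - 912) = 1/(647 - 912) = 1/(-265) = -1/265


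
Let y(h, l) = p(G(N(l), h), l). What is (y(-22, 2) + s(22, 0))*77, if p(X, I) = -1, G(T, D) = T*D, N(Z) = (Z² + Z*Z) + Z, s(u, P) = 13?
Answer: 924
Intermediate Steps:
N(Z) = Z + 2*Z² (N(Z) = (Z² + Z²) + Z = 2*Z² + Z = Z + 2*Z²)
G(T, D) = D*T
y(h, l) = -1
(y(-22, 2) + s(22, 0))*77 = (-1 + 13)*77 = 12*77 = 924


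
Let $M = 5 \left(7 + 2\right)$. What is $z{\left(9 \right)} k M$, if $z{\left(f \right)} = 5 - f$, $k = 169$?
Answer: $-30420$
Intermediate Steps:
$M = 45$ ($M = 5 \cdot 9 = 45$)
$z{\left(9 \right)} k M = \left(5 - 9\right) 169 \cdot 45 = \left(-4\right) 169 \cdot 45 = \left(-676\right) 45 = -30420$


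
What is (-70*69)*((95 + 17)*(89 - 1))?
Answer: -47604480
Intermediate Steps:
(-70*69)*((95 + 17)*(89 - 1)) = -540960*88 = -4830*9856 = -47604480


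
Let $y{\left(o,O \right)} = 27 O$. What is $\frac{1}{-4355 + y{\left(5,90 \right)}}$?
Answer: $- \frac{1}{1925} \approx -0.00051948$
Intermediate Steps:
$\frac{1}{-4355 + y{\left(5,90 \right)}} = \frac{1}{-4355 + 27 \cdot 90} = \frac{1}{-4355 + 2430} = \frac{1}{-1925} = - \frac{1}{1925}$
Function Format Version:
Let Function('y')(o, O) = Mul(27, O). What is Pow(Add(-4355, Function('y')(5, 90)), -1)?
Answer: Rational(-1, 1925) ≈ -0.00051948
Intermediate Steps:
Pow(Add(-4355, Function('y')(5, 90)), -1) = Pow(Add(-4355, Mul(27, 90)), -1) = Pow(Add(-4355, 2430), -1) = Pow(-1925, -1) = Rational(-1, 1925)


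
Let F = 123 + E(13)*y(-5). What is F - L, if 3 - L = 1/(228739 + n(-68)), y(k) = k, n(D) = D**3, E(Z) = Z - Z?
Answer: 10283159/85693 ≈ 120.00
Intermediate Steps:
E(Z) = 0
F = 123 (F = 123 + 0*(-5) = 123 + 0 = 123)
L = 257080/85693 (L = 3 - 1/(228739 + (-68)**3) = 3 - 1/(228739 - 314432) = 3 - 1/(-85693) = 3 - 1*(-1/85693) = 3 + 1/85693 = 257080/85693 ≈ 3.0000)
F - L = 123 - 1*257080/85693 = 123 - 257080/85693 = 10283159/85693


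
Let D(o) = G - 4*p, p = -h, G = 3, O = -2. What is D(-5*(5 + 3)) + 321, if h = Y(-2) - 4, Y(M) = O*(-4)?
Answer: 340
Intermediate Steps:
Y(M) = 8 (Y(M) = -2*(-4) = 8)
h = 4 (h = 8 - 4 = 4)
p = -4 (p = -1*4 = -4)
D(o) = 19 (D(o) = 3 - 4*(-4) = 3 + 16 = 19)
D(-5*(5 + 3)) + 321 = 19 + 321 = 340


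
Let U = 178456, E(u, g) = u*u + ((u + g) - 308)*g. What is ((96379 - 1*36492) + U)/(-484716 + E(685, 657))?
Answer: 238343/663847 ≈ 0.35903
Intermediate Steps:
E(u, g) = u² + g*(-308 + g + u) (E(u, g) = u² + ((g + u) - 308)*g = u² + (-308 + g + u)*g = u² + g*(-308 + g + u))
((96379 - 1*36492) + U)/(-484716 + E(685, 657)) = ((96379 - 1*36492) + 178456)/(-484716 + (657² + 685² - 308*657 + 657*685)) = ((96379 - 36492) + 178456)/(-484716 + (431649 + 469225 - 202356 + 450045)) = (59887 + 178456)/(-484716 + 1148563) = 238343/663847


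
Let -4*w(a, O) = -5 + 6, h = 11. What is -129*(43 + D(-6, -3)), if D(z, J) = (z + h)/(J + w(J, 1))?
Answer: -69531/13 ≈ -5348.5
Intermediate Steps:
w(a, O) = -¼ (w(a, O) = -(-5 + 6)/4 = -¼*1 = -¼)
D(z, J) = (11 + z)/(-¼ + J) (D(z, J) = (z + 11)/(J - ¼) = (11 + z)/(-¼ + J))
-129*(43 + D(-6, -3)) = -129*(43 + 4*(11 - 6)/(-1 + 4*(-3))) = -129*(43 + 4*5/(-1 - 12)) = -129*(43 + 4*5/(-13)) = -129*(43 + 4*(-1/13)*5) = -129*(43 - 20/13) = -129*539/13 = -69531/13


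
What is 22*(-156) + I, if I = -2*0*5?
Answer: -3432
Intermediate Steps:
I = 0 (I = 0*5 = 0)
22*(-156) + I = 22*(-156) + 0 = -3432 + 0 = -3432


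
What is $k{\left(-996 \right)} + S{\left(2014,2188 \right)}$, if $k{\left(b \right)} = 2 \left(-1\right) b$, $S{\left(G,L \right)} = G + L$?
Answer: $6194$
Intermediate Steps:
$k{\left(b \right)} = - 2 b$
$k{\left(-996 \right)} + S{\left(2014,2188 \right)} = \left(-2\right) \left(-996\right) + \left(2014 + 2188\right) = 1992 + 4202 = 6194$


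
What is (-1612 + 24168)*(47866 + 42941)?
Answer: 2048242692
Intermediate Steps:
(-1612 + 24168)*(47866 + 42941) = 22556*90807 = 2048242692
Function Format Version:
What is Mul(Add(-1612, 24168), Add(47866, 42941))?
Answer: 2048242692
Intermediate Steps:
Mul(Add(-1612, 24168), Add(47866, 42941)) = Mul(22556, 90807) = 2048242692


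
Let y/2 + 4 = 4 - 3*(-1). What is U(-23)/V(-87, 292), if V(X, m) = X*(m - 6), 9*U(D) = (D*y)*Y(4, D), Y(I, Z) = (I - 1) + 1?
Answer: 92/37323 ≈ 0.0024650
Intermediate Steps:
Y(I, Z) = I (Y(I, Z) = (-1 + I) + 1 = I)
y = 6 (y = -8 + 2*(4 - 3*(-1)) = -8 + 2*(4 + 3) = -8 + 2*7 = -8 + 14 = 6)
U(D) = 8*D/3 (U(D) = ((D*6)*4)/9 = ((6*D)*4)/9 = (24*D)/9 = 8*D/3)
V(X, m) = X*(-6 + m)
U(-23)/V(-87, 292) = ((8/3)*(-23))/((-87*(-6 + 292))) = -184/(3*((-87*286))) = -184/3/(-24882) = -184/3*(-1/24882) = 92/37323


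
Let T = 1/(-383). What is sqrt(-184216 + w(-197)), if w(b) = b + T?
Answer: 2*I*sqrt(6762839735)/383 ≈ 429.43*I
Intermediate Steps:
T = -1/383 ≈ -0.0026110
w(b) = -1/383 + b (w(b) = b - 1/383 = -1/383 + b)
sqrt(-184216 + w(-197)) = sqrt(-184216 + (-1/383 - 197)) = sqrt(-184216 - 75452/383) = sqrt(-70630180/383) = 2*I*sqrt(6762839735)/383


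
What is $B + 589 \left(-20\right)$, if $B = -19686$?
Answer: $-31466$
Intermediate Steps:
$B + 589 \left(-20\right) = -19686 + 589 \left(-20\right) = -19686 - 11780 = -31466$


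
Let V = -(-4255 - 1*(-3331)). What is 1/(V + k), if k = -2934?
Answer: -1/2010 ≈ -0.00049751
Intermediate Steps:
V = 924 (V = -(-4255 + 3331) = -1*(-924) = 924)
1/(V + k) = 1/(924 - 2934) = 1/(-2010) = -1/2010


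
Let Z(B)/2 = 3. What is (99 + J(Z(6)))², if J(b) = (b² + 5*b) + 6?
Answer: 29241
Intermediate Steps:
Z(B) = 6 (Z(B) = 2*3 = 6)
J(b) = 6 + b² + 5*b
(99 + J(Z(6)))² = (99 + (6 + 6² + 5*6))² = (99 + (6 + 36 + 30))² = (99 + 72)² = 171² = 29241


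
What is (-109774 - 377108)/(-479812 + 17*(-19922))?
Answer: 243441/409243 ≈ 0.59486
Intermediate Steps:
(-109774 - 377108)/(-479812 + 17*(-19922)) = -486882/(-479812 - 338674) = -486882/(-818486) = -486882*(-1/818486) = 243441/409243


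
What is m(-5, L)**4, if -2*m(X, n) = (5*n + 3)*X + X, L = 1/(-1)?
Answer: 625/16 ≈ 39.063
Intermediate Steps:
L = -1
m(X, n) = -X/2 - X*(3 + 5*n)/2 (m(X, n) = -((5*n + 3)*X + X)/2 = -((3 + 5*n)*X + X)/2 = -(X*(3 + 5*n) + X)/2 = -(X + X*(3 + 5*n))/2 = -X/2 - X*(3 + 5*n)/2)
m(-5, L)**4 = (-1/2*(-5)*(4 + 5*(-1)))**4 = (-1/2*(-5)*(4 - 5))**4 = (-1/2*(-5)*(-1))**4 = (-5/2)**4 = 625/16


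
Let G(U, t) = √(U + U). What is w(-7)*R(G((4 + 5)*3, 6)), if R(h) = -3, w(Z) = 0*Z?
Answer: 0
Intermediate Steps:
w(Z) = 0
G(U, t) = √2*√U (G(U, t) = √(2*U) = √2*√U)
w(-7)*R(G((4 + 5)*3, 6)) = 0*(-3) = 0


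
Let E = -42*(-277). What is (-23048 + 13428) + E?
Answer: 2014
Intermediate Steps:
E = 11634
(-23048 + 13428) + E = (-23048 + 13428) + 11634 = -9620 + 11634 = 2014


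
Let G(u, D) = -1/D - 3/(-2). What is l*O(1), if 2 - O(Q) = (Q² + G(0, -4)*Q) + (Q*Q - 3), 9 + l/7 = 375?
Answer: 6405/2 ≈ 3202.5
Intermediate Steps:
l = 2562 (l = -63 + 7*375 = -63 + 2625 = 2562)
G(u, D) = 3/2 - 1/D (G(u, D) = -1/D - 3*(-½) = -1/D + 3/2 = 3/2 - 1/D)
O(Q) = 5 - 2*Q² - 7*Q/4 (O(Q) = 2 - ((Q² + (3/2 - 1/(-4))*Q) + (Q*Q - 3)) = 2 - ((Q² + (3/2 - 1*(-¼))*Q) + (Q² - 3)) = 2 - ((Q² + (3/2 + ¼)*Q) + (-3 + Q²)) = 2 - ((Q² + 7*Q/4) + (-3 + Q²)) = 2 - (-3 + 2*Q² + 7*Q/4) = 2 + (3 - 2*Q² - 7*Q/4) = 5 - 2*Q² - 7*Q/4)
l*O(1) = 2562*(5 - 2*1² - 7/4*1) = 2562*(5 - 2*1 - 7/4) = 2562*(5 - 2 - 7/4) = 2562*(5/4) = 6405/2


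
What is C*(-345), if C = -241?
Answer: 83145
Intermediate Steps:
C*(-345) = -241*(-345) = 83145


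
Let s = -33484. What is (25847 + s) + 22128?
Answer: 14491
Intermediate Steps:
(25847 + s) + 22128 = (25847 - 33484) + 22128 = -7637 + 22128 = 14491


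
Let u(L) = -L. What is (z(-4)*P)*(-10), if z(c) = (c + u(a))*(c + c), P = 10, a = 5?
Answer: -7200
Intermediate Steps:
z(c) = 2*c*(-5 + c) (z(c) = (c - 1*5)*(c + c) = (c - 5)*(2*c) = (-5 + c)*(2*c) = 2*c*(-5 + c))
(z(-4)*P)*(-10) = ((2*(-4)*(-5 - 4))*10)*(-10) = ((2*(-4)*(-9))*10)*(-10) = (72*10)*(-10) = 720*(-10) = -7200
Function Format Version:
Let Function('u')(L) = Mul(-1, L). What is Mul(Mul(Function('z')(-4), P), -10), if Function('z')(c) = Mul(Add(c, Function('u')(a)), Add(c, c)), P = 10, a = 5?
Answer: -7200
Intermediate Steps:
Function('z')(c) = Mul(2, c, Add(-5, c)) (Function('z')(c) = Mul(Add(c, Mul(-1, 5)), Add(c, c)) = Mul(Add(c, -5), Mul(2, c)) = Mul(Add(-5, c), Mul(2, c)) = Mul(2, c, Add(-5, c)))
Mul(Mul(Function('z')(-4), P), -10) = Mul(Mul(Mul(2, -4, Add(-5, -4)), 10), -10) = Mul(Mul(Mul(2, -4, -9), 10), -10) = Mul(Mul(72, 10), -10) = Mul(720, -10) = -7200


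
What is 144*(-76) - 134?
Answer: -11078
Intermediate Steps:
144*(-76) - 134 = -10944 - 134 = -11078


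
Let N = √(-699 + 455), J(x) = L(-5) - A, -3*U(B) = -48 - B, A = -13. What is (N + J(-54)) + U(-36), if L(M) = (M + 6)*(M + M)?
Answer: 7 + 2*I*√61 ≈ 7.0 + 15.62*I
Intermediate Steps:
L(M) = 2*M*(6 + M) (L(M) = (6 + M)*(2*M) = 2*M*(6 + M))
U(B) = 16 + B/3 (U(B) = -(-48 - B)/3 = 16 + B/3)
J(x) = 3 (J(x) = 2*(-5)*(6 - 5) - 1*(-13) = 2*(-5)*1 + 13 = -10 + 13 = 3)
N = 2*I*√61 (N = √(-244) = 2*I*√61 ≈ 15.62*I)
(N + J(-54)) + U(-36) = (2*I*√61 + 3) + (16 + (⅓)*(-36)) = (3 + 2*I*√61) + (16 - 12) = (3 + 2*I*√61) + 4 = 7 + 2*I*√61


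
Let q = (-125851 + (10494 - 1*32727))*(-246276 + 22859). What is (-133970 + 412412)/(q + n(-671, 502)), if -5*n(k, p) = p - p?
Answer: 4491/533620694 ≈ 8.4161e-6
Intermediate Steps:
n(k, p) = 0 (n(k, p) = -(p - p)/5 = -1/5*0 = 0)
q = 33084483028 (q = (-125851 + (10494 - 32727))*(-223417) = (-125851 - 22233)*(-223417) = -148084*(-223417) = 33084483028)
(-133970 + 412412)/(q + n(-671, 502)) = (-133970 + 412412)/(33084483028 + 0) = 278442/33084483028 = 278442*(1/33084483028) = 4491/533620694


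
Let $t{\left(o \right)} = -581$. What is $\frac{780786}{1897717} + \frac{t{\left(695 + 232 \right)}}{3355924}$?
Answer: $\frac{2619155902687}{6368594025508} \approx 0.41126$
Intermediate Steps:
$\frac{780786}{1897717} + \frac{t{\left(695 + 232 \right)}}{3355924} = \frac{780786}{1897717} - \frac{581}{3355924} = \frac{2619155902687}{6368594025508}$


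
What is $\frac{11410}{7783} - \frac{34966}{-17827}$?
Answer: $\frac{475546448}{138747541} \approx 3.4274$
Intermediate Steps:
$\frac{11410}{7783} - \frac{34966}{-17827} = 11410 \cdot \frac{1}{7783} - - \frac{34966}{17827} = \frac{11410}{7783} + \frac{34966}{17827} = \frac{475546448}{138747541}$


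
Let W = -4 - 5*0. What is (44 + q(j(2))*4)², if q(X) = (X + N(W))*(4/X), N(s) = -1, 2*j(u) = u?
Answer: 1936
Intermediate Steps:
j(u) = u/2
W = -4 (W = -4 + 0 = -4)
q(X) = 4*(-1 + X)/X (q(X) = (X - 1)*(4/X) = (-1 + X)*(4/X) = 4*(-1 + X)/X)
(44 + q(j(2))*4)² = (44 + (4 - 4/1)*4)² = (44 + (4 - 4*1)*4)² = (44 + (4 - 4)*4)² = (44 + 0*4)² = (44 + 0)² = 44² = 1936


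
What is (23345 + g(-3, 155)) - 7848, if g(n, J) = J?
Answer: 15652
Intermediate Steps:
(23345 + g(-3, 155)) - 7848 = (23345 + 155) - 7848 = 23500 - 7848 = 15652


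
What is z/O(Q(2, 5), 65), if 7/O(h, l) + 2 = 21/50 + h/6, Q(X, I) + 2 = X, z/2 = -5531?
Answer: 436949/175 ≈ 2496.9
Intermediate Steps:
z = -11062 (z = 2*(-5531) = -11062)
Q(X, I) = -2 + X
O(h, l) = 7/(-79/50 + h/6) (O(h, l) = 7/(-2 + (21/50 + h/6)) = 7/(-79/50 + h/6))
z/O(Q(2, 5), 65) = -(-436949/175 + 5531*(-2 + 2)/21) = -11062/(1050/(-237 + 25*0)) = -11062/(1050/(-237 + 0)) = -11062/(1050/(-237)) = -11062/(1050*(-1/237)) = -11062/(-350/79) = -11062*(-79/350) = 436949/175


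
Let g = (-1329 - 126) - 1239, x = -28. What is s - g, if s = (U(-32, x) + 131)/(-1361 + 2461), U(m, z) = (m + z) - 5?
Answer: 134703/50 ≈ 2694.1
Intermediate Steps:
U(m, z) = -5 + m + z
s = 3/50 (s = ((-5 - 32 - 28) + 131)/(-1361 + 2461) = (-65 + 131)/1100 = 66*(1/1100) = 3/50 ≈ 0.060000)
g = -2694 (g = -1455 - 1239 = -2694)
s - g = 3/50 - 1*(-2694) = 3/50 + 2694 = 134703/50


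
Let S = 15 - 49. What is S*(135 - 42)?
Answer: -3162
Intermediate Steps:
S = -34
S*(135 - 42) = -34*(135 - 42) = -34*93 = -3162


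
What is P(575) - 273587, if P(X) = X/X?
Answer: -273586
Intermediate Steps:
P(X) = 1
P(575) - 273587 = 1 - 273587 = -273586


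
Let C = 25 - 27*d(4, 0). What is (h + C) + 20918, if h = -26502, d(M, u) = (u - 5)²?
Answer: -6234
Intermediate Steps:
d(M, u) = (-5 + u)²
C = -650 (C = 25 - 27*(-5 + 0)² = 25 - 27*(-5)² = 25 - 27*25 = 25 - 675 = -650)
(h + C) + 20918 = (-26502 - 650) + 20918 = -27152 + 20918 = -6234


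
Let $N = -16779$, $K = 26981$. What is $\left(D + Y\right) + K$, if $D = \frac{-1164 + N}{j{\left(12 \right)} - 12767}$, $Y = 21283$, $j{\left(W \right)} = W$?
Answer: $\frac{615625263}{12755} \approx 48265.0$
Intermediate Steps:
$D = \frac{17943}{12755}$ ($D = \frac{-1164 - 16779}{12 - 12767} = - \frac{17943}{-12755} = \left(-17943\right) \left(- \frac{1}{12755}\right) = \frac{17943}{12755} \approx 1.4067$)
$\left(D + Y\right) + K = \left(\frac{17943}{12755} + 21283\right) + 26981 = \frac{271482608}{12755} + 26981 = \frac{615625263}{12755}$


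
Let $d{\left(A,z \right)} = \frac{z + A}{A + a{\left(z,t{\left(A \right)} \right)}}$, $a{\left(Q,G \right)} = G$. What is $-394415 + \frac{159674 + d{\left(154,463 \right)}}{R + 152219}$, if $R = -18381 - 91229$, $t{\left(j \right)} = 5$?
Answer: $- \frac{381724225726}{967833} \approx -3.9441 \cdot 10^{5}$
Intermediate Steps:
$R = -109610$ ($R = -18381 - 91229 = -109610$)
$d{\left(A,z \right)} = \frac{A + z}{5 + A}$ ($d{\left(A,z \right)} = \frac{z + A}{A + 5} = \frac{A + z}{5 + A}$)
$-394415 + \frac{159674 + d{\left(154,463 \right)}}{R + 152219} = -394415 + \frac{159674 + \frac{154 + 463}{5 + 154}}{-109610 + 152219} = -394415 + \frac{159674 + \frac{1}{159} \cdot 617}{42609} = -394415 + \left(159674 + \frac{1}{159} \cdot 617\right) \frac{1}{42609} = -394415 + \left(159674 + \frac{617}{159}\right) \frac{1}{42609} = -394415 + \frac{25388783}{159} \cdot \frac{1}{42609} = -394415 + \frac{3626969}{967833} = - \frac{381724225726}{967833}$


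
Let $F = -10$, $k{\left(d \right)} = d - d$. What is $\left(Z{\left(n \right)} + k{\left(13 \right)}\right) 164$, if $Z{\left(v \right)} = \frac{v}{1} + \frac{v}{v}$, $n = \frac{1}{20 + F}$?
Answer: $\frac{902}{5} \approx 180.4$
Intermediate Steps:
$k{\left(d \right)} = 0$
$n = \frac{1}{10}$ ($n = \frac{1}{20 - 10} = \frac{1}{10} \approx 0.1$)
$Z{\left(v \right)} = 1 + v$ ($Z{\left(v \right)} = v 1 + 1 = v + 1 = 1 + v$)
$\left(Z{\left(n \right)} + k{\left(13 \right)}\right) 164 = \left(\left(1 + \frac{1}{10}\right) + 0\right) 164 = \left(\frac{11}{10} + 0\right) 164 = \frac{11}{10} \cdot 164 = \frac{902}{5}$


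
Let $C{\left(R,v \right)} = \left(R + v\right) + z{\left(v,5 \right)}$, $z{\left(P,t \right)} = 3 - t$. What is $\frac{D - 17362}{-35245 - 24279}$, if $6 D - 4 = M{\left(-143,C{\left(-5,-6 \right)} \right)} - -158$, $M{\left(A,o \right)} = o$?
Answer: $\frac{104023}{357144} \approx 0.29126$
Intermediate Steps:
$C{\left(R,v \right)} = -2 + R + v$ ($C{\left(R,v \right)} = \left(R + v\right) + \left(3 - 5\right) = \left(R + v\right) - 2 = -2 + R + v$)
$D = \frac{149}{6}$ ($D = \frac{2}{3} + \frac{\left(-2 - 5 - 6\right) - -158}{6} = \frac{2}{3} + \frac{-13 + 158}{6} = \frac{2}{3} + \frac{1}{6} \cdot 145 = \frac{2}{3} + \frac{145}{6} = \frac{149}{6} \approx 24.833$)
$\frac{D - 17362}{-35245 - 24279} = \frac{\frac{149}{6} - 17362}{-35245 - 24279} = - \frac{104023}{6 \left(-59524\right)} = \left(- \frac{104023}{6}\right) \left(- \frac{1}{59524}\right) = \frac{104023}{357144}$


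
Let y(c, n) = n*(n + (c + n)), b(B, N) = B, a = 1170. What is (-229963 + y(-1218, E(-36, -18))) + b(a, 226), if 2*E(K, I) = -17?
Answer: -436591/2 ≈ -2.1830e+5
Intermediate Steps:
E(K, I) = -17/2 (E(K, I) = (½)*(-17) = -17/2)
y(c, n) = n*(c + 2*n)
(-229963 + y(-1218, E(-36, -18))) + b(a, 226) = (-229963 - 17*(-1218 + 2*(-17/2))/2) + 1170 = (-229963 - 17*(-1218 - 17)/2) + 1170 = (-229963 - 17/2*(-1235)) + 1170 = (-229963 + 20995/2) + 1170 = -438931/2 + 1170 = -436591/2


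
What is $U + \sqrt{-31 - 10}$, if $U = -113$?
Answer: $-113 + i \sqrt{41} \approx -113.0 + 6.4031 i$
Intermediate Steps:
$U + \sqrt{-31 - 10} = -113 + \sqrt{-31 - 10} = -113 + \sqrt{-41} = -113 + i \sqrt{41}$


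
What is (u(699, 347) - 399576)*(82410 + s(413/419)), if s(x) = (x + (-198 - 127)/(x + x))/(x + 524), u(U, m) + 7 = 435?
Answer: -2988296999517631622/90847197 ≈ -3.2894e+10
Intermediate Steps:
u(U, m) = 428 (u(U, m) = -7 + 435 = 428)
s(x) = (x - 325/(2*x))/(524 + x) (s(x) = (x - 325*1/(2*x))/(524 + x) = (x - 325/(2*x))/(524 + x))
(u(699, 347) - 399576)*(82410 + s(413/419)) = (428 - 399576)*(82410 + (-325/2 + (413/419)**2)/(((413/419))*(524 + 413/419))) = -399148*(82410 + (-325/2 + (413*(1/419))**2)/(((413*(1/419)))*(524 + 413*(1/419)))) = -399148*(82410 + (-325/2 + (413/419)**2)/((413/419)*(524 + 413/419))) = -399148*(82410 + 419*(-325/2 + 170569/175561)/(413*(219969/419))) = -399148*(82410 + (419/413)*(419/219969)*(-56716187/351122)) = -399148*(82410 - 56716187/181694394) = -399148*14973378293353/181694394 = -2988296999517631622/90847197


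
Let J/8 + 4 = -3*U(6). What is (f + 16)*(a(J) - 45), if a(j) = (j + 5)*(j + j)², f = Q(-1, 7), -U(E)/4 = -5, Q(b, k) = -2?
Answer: -7442793078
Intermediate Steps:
U(E) = 20 (U(E) = -4*(-5) = 20)
f = -2
J = -512 (J = -32 + 8*(-3*20) = -32 + 8*(-60) = -32 - 480 = -512)
a(j) = 4*j²*(5 + j) (a(j) = (5 + j)*(2*j)² = (5 + j)*(4*j²) = 4*j²*(5 + j))
(f + 16)*(a(J) - 45) = (-2 + 16)*(4*(-512)²*(5 - 512) - 45) = 14*(4*262144*(-507) - 45) = 14*(-531628032 - 45) = 14*(-531628077) = -7442793078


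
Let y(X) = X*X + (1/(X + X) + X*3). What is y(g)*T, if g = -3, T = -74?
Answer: 37/3 ≈ 12.333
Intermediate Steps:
y(X) = X² + 1/(2*X) + 3*X (y(X) = X² + (1/(2*X) + 3*X) = X² + 1/(2*X) + 3*X)
y(g)*T = ((-3)² + (½)/(-3) + 3*(-3))*(-74) = (9 + (½)*(-⅓) - 9)*(-74) = (9 - ⅙ - 9)*(-74) = -⅙*(-74) = 37/3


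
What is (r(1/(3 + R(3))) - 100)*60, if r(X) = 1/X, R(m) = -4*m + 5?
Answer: -6240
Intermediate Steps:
R(m) = 5 - 4*m
r(X) = 1/X
(r(1/(3 + R(3))) - 100)*60 = (1/(1/(3 + (5 - 4*3))) - 100)*60 = (1/(1/(3 + (5 - 12))) - 100)*60 = (1/(1/(3 - 7)) - 100)*60 = (1/(1/(-4)) - 100)*60 = (1/(-¼) - 100)*60 = (-4 - 100)*60 = -104*60 = -6240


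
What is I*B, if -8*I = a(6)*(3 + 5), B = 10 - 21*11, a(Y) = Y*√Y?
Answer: 1326*√6 ≈ 3248.0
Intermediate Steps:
a(Y) = Y^(3/2)
B = -221 (B = 10 - 231 = -221)
I = -6*√6 (I = -6^(3/2)*(3 + 5)/8 = -6*√6*8/8 = -6*√6 ≈ -14.697)
I*B = -6*√6*(-221) = 1326*√6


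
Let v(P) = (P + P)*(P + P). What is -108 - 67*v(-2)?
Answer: -1180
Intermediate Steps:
v(P) = 4*P² (v(P) = (2*P)*(2*P) = 4*P²)
-108 - 67*v(-2) = -108 - 268*(-2)² = -108 - 268*4 = -108 - 67*16 = -108 - 1072 = -1180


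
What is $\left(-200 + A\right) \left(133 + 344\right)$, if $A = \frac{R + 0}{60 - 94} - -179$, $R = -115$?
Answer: $- \frac{285723}{34} \approx -8403.6$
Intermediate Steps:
$A = \frac{6201}{34}$ ($A = \frac{-115 + 0}{60 - 94} - -179 = - \frac{115}{-34} + 179 = \left(-115\right) \left(- \frac{1}{34}\right) + 179 = \frac{115}{34} + 179 = \frac{6201}{34} \approx 182.38$)
$\left(-200 + A\right) \left(133 + 344\right) = \left(-200 + \frac{6201}{34}\right) \left(133 + 344\right) = \left(- \frac{599}{34}\right) 477 = - \frac{285723}{34}$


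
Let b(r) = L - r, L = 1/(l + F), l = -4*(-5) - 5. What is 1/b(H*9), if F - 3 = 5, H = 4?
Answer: -23/827 ≈ -0.027811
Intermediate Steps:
F = 8 (F = 3 + 5 = 8)
l = 15 (l = 20 - 5 = 15)
L = 1/23 (L = 1/(15 + 8) = 1/23 ≈ 0.043478)
b(r) = 1/23 - r
1/b(H*9) = 1/(1/23 - 4*9) = 1/(1/23 - 1*36) = 1/(1/23 - 36) = 1/(-827/23) = -23/827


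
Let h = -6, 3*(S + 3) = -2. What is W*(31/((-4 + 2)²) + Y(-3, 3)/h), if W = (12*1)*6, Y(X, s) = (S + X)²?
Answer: 74/3 ≈ 24.667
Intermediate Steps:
S = -11/3 (S = -3 + (⅓)*(-2) = -3 - ⅔ = -11/3 ≈ -3.6667)
Y(X, s) = (-11/3 + X)²
W = 72 (W = 12*6 = 72)
W*(31/((-4 + 2)²) + Y(-3, 3)/h) = 72*(31/((-4 + 2)²) + ((-11 + 3*(-3))²/9)/(-6)) = 72*(31/((-2)²) + ((-11 - 9)²/9)*(-⅙)) = 72*(31/4 + ((⅑)*(-20)²)*(-⅙)) = 72*(31*(¼) + ((⅑)*400)*(-⅙)) = 72*(31/4 + (400/9)*(-⅙)) = 72*(31/4 - 200/27) = 72*(37/108) = 74/3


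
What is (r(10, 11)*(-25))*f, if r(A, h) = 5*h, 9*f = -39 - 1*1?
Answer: 55000/9 ≈ 6111.1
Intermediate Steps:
f = -40/9 (f = (-39 - 1*1)/9 = (-39 - 1)/9 = (⅑)*(-40) = -40/9 ≈ -4.4444)
(r(10, 11)*(-25))*f = ((5*11)*(-25))*(-40/9) = (55*(-25))*(-40/9) = -1375*(-40/9) = 55000/9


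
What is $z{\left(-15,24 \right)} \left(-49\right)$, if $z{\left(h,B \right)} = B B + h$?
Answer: $-27489$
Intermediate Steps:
$z{\left(h,B \right)} = h + B^{2}$ ($z{\left(h,B \right)} = B^{2} + h = h + B^{2}$)
$z{\left(-15,24 \right)} \left(-49\right) = \left(-15 + 24^{2}\right) \left(-49\right) = \left(-15 + 576\right) \left(-49\right) = 561 \left(-49\right) = -27489$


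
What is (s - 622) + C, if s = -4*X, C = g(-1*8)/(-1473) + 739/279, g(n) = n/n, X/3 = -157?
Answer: 173242874/136989 ≈ 1264.6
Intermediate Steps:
X = -471 (X = 3*(-157) = -471)
g(n) = 1
C = 362756/136989 (C = 1/(-1473) + 739/279 = 1*(-1/1473) + 739*(1/279) = -1/1473 + 739/279 = 362756/136989 ≈ 2.6481)
s = 1884 (s = -4*(-471) = 1884)
(s - 622) + C = (1884 - 622) + 362756/136989 = 1262 + 362756/136989 = 173242874/136989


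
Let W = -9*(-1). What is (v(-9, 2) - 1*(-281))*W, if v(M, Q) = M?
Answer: 2448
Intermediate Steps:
W = 9
(v(-9, 2) - 1*(-281))*W = (-9 - 1*(-281))*9 = (-9 + 281)*9 = 272*9 = 2448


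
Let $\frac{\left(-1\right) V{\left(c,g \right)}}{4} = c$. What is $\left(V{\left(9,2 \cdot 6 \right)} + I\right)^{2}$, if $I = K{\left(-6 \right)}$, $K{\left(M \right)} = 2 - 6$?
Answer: $1600$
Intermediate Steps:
$K{\left(M \right)} = -4$ ($K{\left(M \right)} = 2 - 6 = -4$)
$V{\left(c,g \right)} = - 4 c$
$I = -4$
$\left(V{\left(9,2 \cdot 6 \right)} + I\right)^{2} = \left(\left(-4\right) 9 - 4\right)^{2} = \left(-36 - 4\right)^{2} = \left(-40\right)^{2} = 1600$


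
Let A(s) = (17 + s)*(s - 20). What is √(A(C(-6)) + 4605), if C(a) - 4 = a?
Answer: 15*√19 ≈ 65.384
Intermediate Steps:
C(a) = 4 + a
A(s) = (-20 + s)*(17 + s) (A(s) = (17 + s)*(-20 + s) = (-20 + s)*(17 + s))
√(A(C(-6)) + 4605) = √((-340 + (4 - 6)² - 3*(4 - 6)) + 4605) = √((-340 + (-2)² - 3*(-2)) + 4605) = √((-340 + 4 + 6) + 4605) = √(-330 + 4605) = √4275 = 15*√19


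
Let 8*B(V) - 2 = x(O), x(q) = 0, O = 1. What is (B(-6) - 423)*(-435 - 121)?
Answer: 235049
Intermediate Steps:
B(V) = ¼ (B(V) = ¼ + (⅛)*0 = ¼ + 0 = ¼)
(B(-6) - 423)*(-435 - 121) = (¼ - 423)*(-435 - 121) = -1691/4*(-556) = 235049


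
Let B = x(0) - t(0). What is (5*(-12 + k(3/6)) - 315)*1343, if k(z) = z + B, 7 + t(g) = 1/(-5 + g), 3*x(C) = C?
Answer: -903839/2 ≈ -4.5192e+5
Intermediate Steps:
x(C) = C/3
t(g) = -7 + 1/(-5 + g)
B = 36/5 (B = (⅓)*0 - (36 - 7*0)/(-5 + 0) = 0 - (36 + 0)/(-5) = 0 - (-1)*36/5 = 0 - 1*(-36/5) = 0 + 36/5 = 36/5 ≈ 7.2000)
k(z) = 36/5 + z (k(z) = z + 36/5 = 36/5 + z)
(5*(-12 + k(3/6)) - 315)*1343 = (5*(-12 + (36/5 + 3/6)) - 315)*1343 = (5*(-12 + (36/5 + 3*(⅙))) - 315)*1343 = (5*(-12 + (36/5 + ½)) - 315)*1343 = (5*(-12 + 77/10) - 315)*1343 = (5*(-43/10) - 315)*1343 = (-43/2 - 315)*1343 = -673/2*1343 = -903839/2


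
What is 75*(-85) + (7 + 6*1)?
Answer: -6362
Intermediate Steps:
75*(-85) + (7 + 6*1) = -6375 + (7 + 6) = -6375 + 13 = -6362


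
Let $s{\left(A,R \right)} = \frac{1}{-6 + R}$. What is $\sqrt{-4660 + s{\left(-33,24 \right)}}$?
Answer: $\frac{i \sqrt{167758}}{6} \approx 68.264 i$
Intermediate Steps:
$\sqrt{-4660 + s{\left(-33,24 \right)}} = \sqrt{-4660 + \frac{1}{-6 + 24}} = \sqrt{-4660 + \frac{1}{18}} = \sqrt{- \frac{83879}{18}} = \frac{i \sqrt{167758}}{6}$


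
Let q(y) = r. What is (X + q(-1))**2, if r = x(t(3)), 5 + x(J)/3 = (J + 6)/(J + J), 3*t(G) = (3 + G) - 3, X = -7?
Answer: 529/4 ≈ 132.25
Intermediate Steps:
t(G) = G/3 (t(G) = ((3 + G) - 3)/3 = G/3)
x(J) = -15 + 3*(6 + J)/(2*J) (x(J) = -15 + 3*((J + 6)/(J + J)) = -15 + 3*((6 + J)/((2*J))) = -15 + 3*((6 + J)*(1/(2*J))) = -15 + 3*((6 + J)/(2*J)) = -15 + 3*(6 + J)/(2*J))
r = -9/2 (r = -27/2 + 9/(((1/3)*3)) = -27/2 + 9/1 = -27/2 + 9*1 = -27/2 + 9 = -9/2 ≈ -4.5000)
q(y) = -9/2
(X + q(-1))**2 = (-7 - 9/2)**2 = (-23/2)**2 = 529/4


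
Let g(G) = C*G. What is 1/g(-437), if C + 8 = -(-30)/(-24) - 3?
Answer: 4/21413 ≈ 0.00018680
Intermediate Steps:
C = -49/4 (C = -8 + (-(-30)/(-24) - 3) = -8 + (-(-30)*(-1)/24 - 3) = -8 + (-5*¼ - 3) = -8 + (-5/4 - 3) = -8 - 17/4 = -49/4 ≈ -12.250)
g(G) = -49*G/4
1/g(-437) = 1/(-49/4*(-437)) = 1/(21413/4) = 4/21413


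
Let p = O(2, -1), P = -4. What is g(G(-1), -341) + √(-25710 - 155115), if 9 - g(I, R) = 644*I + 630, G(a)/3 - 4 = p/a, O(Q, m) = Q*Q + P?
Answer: -8349 + 5*I*√7233 ≈ -8349.0 + 425.24*I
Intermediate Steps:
O(Q, m) = -4 + Q² (O(Q, m) = Q*Q - 4 = Q² - 4 = -4 + Q²)
p = 0 (p = -4 + 2² = -4 + 4 = 0)
G(a) = 12 (G(a) = 12 + 3*(0/a) = 12 + 3*0 = 12 + 0 = 12)
g(I, R) = -621 - 644*I (g(I, R) = 9 - (644*I + 630) = 9 - (630 + 644*I) = 9 + (-630 - 644*I) = -621 - 644*I)
g(G(-1), -341) + √(-25710 - 155115) = (-621 - 644*12) + √(-25710 - 155115) = (-621 - 7728) + √(-180825) = -8349 + 5*I*√7233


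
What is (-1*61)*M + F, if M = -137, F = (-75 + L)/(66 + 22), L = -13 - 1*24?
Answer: 91913/11 ≈ 8355.7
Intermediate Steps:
L = -37 (L = -13 - 24 = -37)
F = -14/11 (F = (-75 - 37)/(66 + 22) = -112/88 = -112*1/88 = -14/11 ≈ -1.2727)
(-1*61)*M + F = -1*61*(-137) - 14/11 = -61*(-137) - 14/11 = 8357 - 14/11 = 91913/11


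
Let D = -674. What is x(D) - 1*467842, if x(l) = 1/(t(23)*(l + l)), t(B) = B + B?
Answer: -29009946737/62008 ≈ -4.6784e+5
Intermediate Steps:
t(B) = 2*B
x(l) = 1/(92*l) (x(l) = 1/((2*23)*(l + l)) = 1/(46*(2*l)) = 1/(92*l))
x(D) - 1*467842 = (1/92)/(-674) - 1*467842 = (1/92)*(-1/674) - 467842 = -1/62008 - 467842 = -29009946737/62008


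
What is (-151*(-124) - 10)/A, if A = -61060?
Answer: -9357/30530 ≈ -0.30649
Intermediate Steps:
(-151*(-124) - 10)/A = (-151*(-124) - 10)/(-61060) = (18724 - 10)*(-1/61060) = 18714*(-1/61060) = -9357/30530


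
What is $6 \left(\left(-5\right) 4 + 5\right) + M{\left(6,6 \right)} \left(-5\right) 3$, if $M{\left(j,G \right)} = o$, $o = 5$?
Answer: $-165$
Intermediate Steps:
$M{\left(j,G \right)} = 5$
$6 \left(\left(-5\right) 4 + 5\right) + M{\left(6,6 \right)} \left(-5\right) 3 = 6 \left(\left(-5\right) 4 + 5\right) + 5 \left(-5\right) 3 = 6 \left(-20 + 5\right) - 75 = 6 \left(-15\right) - 75 = -90 - 75 = -165$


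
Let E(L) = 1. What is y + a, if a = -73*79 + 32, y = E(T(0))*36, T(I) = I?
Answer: -5699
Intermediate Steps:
y = 36 (y = 1*36 = 36)
a = -5735 (a = -5767 + 32 = -5735)
y + a = 36 - 5735 = -5699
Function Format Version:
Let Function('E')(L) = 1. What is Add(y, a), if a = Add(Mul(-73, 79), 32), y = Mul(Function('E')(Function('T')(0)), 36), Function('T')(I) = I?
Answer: -5699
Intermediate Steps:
y = 36 (y = Mul(1, 36) = 36)
a = -5735 (a = Add(-5767, 32) = -5735)
Add(y, a) = Add(36, -5735) = -5699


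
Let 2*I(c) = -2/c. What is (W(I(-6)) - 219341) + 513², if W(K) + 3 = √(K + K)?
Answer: 43825 + √3/3 ≈ 43826.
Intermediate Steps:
I(c) = -1/c (I(c) = (-2/c)/2 = -1/c)
W(K) = -3 + √2*√K (W(K) = -3 + √(K + K) = -3 + √(2*K) = -3 + √2*√K)
(W(I(-6)) - 219341) + 513² = ((-3 + √2*√(-1/(-6))) - 219341) + 513² = ((-3 + √2*√(-1*(-⅙))) - 219341) + 263169 = ((-3 + √2*√(⅙)) - 219341) + 263169 = ((-3 + √2*(√6/6)) - 219341) + 263169 = ((-3 + √3/3) - 219341) + 263169 = (-219344 + √3/3) + 263169 = 43825 + √3/3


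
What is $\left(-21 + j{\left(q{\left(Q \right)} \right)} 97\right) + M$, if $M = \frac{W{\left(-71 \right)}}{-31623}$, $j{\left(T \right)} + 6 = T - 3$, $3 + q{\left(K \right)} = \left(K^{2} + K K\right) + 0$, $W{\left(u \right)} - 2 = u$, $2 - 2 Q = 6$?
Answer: $- \frac{4311246}{10541} \approx -409.0$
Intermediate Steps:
$Q = -2$ ($Q = 1 - 3 = -2$)
$W{\left(u \right)} = 2 + u$
$q{\left(K \right)} = -3 + 2 K^{2}$ ($q{\left(K \right)} = -3 + \left(\left(K^{2} + K K\right) + 0\right) = -3 + \left(\left(K^{2} + K^{2}\right) + 0\right) = -3 + \left(2 K^{2} + 0\right) = -3 + 2 K^{2}$)
$j{\left(T \right)} = -9 + T$ ($j{\left(T \right)} = -6 + \left(T - 3\right) = -6 + \left(-3 + T\right) = -9 + T$)
$M = \frac{23}{10541}$ ($M = \frac{2 - 71}{-31623} = \left(-69\right) \left(- \frac{1}{31623}\right) = \frac{23}{10541} \approx 0.002182$)
$\left(-21 + j{\left(q{\left(Q \right)} \right)} 97\right) + M = \left(-21 + \left(-9 - \left(3 - 2 \left(-2\right)^{2}\right)\right) 97\right) + \frac{23}{10541} = \left(-21 + \left(-9 + \left(-3 + 2 \cdot 4\right)\right) 97\right) + \frac{23}{10541} = \left(-21 + \left(-9 + \left(-3 + 8\right)\right) 97\right) + \frac{23}{10541} = \left(-21 + \left(-9 + 5\right) 97\right) + \frac{23}{10541} = \left(-21 - 388\right) + \frac{23}{10541} = -409 + \frac{23}{10541} = - \frac{4311246}{10541}$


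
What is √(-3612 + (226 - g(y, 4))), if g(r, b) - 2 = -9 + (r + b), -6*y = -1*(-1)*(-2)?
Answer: 5*I*√1218/3 ≈ 58.166*I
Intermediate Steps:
y = ⅓ (y = -(-1*(-1))*(-2)/6 = -(-2)/6 = -⅙*(-2) = ⅓ ≈ 0.33333)
g(r, b) = -7 + b + r (g(r, b) = 2 + (-9 + (r + b)) = 2 + (-9 + (b + r)) = 2 + (-9 + b + r) = -7 + b + r)
√(-3612 + (226 - g(y, 4))) = √(-3612 + (226 - (-7 + 4 + ⅓))) = √(-3612 + (226 - 1*(-8/3))) = √(-3612 + (226 + 8/3)) = √(-3612 + 686/3) = √(-10150/3) = 5*I*√1218/3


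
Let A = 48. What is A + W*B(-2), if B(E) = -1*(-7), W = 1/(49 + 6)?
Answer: 2647/55 ≈ 48.127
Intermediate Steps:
W = 1/55 ≈ 0.018182
B(E) = 7
A + W*B(-2) = 48 + (1/55)*7 = 48 + 7/55 = 2647/55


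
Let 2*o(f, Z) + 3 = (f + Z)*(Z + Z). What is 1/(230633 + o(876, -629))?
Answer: 2/150537 ≈ 1.3286e-5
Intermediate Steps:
o(f, Z) = -3/2 + Z*(Z + f) (o(f, Z) = -3/2 + ((f + Z)*(Z + Z))/2 = -3/2 + ((Z + f)*(2*Z))/2 = -3/2 + (2*Z*(Z + f))/2 = -3/2 + Z*(Z + f))
1/(230633 + o(876, -629)) = 1/(230633 + (-3/2 + (-629)**2 - 629*876)) = 1/(230633 + (-3/2 + 395641 - 551004)) = 1/(230633 - 310729/2) = 1/(150537/2) = 2/150537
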